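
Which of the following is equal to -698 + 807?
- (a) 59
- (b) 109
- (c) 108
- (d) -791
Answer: b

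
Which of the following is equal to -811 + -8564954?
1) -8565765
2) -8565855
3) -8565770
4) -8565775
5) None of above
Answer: 1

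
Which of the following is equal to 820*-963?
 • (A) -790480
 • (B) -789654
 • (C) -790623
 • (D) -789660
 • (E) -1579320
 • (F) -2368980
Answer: D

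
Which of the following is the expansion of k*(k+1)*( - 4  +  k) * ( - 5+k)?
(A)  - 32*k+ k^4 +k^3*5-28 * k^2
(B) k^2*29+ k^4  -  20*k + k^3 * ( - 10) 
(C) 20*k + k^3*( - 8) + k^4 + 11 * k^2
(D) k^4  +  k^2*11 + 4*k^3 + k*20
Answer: C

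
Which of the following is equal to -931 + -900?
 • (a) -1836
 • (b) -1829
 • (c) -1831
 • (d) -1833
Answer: c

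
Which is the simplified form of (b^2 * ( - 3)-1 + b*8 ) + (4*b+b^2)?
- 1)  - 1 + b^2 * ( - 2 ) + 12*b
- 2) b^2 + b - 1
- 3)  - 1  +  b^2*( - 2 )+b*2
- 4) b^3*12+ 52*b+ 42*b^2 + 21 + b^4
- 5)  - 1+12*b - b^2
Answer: 1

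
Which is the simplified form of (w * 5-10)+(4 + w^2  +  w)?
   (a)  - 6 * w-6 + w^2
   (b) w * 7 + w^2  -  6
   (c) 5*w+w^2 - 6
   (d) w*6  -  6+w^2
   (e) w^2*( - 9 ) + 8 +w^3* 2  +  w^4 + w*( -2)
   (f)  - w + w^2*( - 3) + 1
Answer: d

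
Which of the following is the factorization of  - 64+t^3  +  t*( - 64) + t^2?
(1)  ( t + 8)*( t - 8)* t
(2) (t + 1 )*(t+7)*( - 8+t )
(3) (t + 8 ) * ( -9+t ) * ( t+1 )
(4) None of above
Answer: 4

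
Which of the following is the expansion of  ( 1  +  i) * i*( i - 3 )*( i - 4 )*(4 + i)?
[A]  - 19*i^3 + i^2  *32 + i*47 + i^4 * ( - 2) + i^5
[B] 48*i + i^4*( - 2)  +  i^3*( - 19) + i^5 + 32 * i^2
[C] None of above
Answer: B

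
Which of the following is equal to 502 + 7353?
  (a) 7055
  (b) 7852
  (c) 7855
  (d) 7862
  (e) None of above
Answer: c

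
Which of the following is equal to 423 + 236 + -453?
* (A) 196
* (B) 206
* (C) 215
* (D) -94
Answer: B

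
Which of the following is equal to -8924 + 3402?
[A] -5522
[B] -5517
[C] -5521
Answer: A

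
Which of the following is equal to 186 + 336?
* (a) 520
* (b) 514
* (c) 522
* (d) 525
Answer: c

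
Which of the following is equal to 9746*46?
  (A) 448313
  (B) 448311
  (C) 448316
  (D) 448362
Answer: C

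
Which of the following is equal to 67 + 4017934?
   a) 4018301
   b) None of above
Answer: b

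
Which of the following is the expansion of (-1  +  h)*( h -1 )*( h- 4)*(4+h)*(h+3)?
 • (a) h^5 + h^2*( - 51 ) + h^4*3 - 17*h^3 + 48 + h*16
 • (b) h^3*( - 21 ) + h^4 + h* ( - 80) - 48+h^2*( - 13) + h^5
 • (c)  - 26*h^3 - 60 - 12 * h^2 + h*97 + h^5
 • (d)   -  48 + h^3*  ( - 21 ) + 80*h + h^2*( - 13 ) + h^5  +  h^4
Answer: d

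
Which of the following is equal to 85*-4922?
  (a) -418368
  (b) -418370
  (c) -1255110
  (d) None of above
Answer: b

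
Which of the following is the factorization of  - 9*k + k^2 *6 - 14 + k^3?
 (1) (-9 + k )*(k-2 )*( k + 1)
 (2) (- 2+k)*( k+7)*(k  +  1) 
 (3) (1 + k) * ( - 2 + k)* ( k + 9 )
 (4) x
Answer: 2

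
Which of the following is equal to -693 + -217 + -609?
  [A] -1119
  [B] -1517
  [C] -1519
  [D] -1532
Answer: C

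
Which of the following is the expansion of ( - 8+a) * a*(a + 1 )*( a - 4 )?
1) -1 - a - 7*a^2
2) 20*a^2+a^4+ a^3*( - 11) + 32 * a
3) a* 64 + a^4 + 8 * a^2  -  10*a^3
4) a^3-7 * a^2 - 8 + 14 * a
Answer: 2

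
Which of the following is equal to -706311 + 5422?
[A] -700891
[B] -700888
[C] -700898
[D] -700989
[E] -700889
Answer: E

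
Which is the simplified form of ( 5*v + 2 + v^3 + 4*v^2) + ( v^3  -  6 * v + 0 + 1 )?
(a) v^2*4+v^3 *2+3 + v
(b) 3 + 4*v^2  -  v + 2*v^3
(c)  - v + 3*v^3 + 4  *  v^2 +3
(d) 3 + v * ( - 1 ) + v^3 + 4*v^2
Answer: b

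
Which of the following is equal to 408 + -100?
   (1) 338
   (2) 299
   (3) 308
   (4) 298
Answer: 3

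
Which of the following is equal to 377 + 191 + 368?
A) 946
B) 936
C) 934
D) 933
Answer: B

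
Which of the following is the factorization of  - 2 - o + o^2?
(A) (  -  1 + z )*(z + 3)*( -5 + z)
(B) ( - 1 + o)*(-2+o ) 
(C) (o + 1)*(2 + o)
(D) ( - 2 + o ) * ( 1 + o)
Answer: D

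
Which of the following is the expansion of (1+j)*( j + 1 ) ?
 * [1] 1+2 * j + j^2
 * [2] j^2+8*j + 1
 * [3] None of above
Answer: 1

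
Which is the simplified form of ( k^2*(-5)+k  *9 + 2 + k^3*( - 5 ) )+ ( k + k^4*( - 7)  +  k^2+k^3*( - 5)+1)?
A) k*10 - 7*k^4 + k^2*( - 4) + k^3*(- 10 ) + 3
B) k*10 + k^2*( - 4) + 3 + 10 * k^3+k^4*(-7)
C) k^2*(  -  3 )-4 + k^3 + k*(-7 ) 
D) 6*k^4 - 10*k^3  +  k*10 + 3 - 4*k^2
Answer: A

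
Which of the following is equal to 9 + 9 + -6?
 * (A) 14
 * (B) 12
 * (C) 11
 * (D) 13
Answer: B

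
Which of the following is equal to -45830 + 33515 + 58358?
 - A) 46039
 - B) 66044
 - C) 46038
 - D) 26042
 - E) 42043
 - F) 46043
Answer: F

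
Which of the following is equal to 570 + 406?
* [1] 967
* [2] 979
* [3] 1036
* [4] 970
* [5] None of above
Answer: 5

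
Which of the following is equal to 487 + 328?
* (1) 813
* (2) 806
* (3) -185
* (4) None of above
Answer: 4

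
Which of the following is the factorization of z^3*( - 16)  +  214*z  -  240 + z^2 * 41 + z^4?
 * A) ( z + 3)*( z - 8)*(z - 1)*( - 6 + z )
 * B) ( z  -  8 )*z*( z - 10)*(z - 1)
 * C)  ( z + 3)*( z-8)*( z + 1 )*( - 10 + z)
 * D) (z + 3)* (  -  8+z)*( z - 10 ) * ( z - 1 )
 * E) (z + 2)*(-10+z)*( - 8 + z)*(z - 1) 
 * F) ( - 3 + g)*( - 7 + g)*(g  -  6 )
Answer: D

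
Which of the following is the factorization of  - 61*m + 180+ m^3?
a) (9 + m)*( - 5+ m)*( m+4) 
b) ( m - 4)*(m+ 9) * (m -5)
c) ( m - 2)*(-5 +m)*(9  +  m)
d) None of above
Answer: b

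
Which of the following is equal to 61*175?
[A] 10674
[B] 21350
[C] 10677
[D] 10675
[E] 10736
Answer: D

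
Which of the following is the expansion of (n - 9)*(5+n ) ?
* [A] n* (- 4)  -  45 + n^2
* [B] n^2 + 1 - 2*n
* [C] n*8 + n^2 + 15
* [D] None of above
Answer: A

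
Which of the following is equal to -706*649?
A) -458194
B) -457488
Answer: A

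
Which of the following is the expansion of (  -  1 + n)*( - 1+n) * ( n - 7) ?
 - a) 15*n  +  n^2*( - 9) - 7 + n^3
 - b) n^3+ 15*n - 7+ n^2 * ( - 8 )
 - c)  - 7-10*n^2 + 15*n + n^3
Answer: a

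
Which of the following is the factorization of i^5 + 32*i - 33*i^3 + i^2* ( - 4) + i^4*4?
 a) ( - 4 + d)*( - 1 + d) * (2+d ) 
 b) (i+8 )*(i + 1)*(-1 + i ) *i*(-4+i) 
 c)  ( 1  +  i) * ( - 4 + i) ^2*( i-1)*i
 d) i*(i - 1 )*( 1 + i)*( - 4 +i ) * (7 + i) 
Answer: b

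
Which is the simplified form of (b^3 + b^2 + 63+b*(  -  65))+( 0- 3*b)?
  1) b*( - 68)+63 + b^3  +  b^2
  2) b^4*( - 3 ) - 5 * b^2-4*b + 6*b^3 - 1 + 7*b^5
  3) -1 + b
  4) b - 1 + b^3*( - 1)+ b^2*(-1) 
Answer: 1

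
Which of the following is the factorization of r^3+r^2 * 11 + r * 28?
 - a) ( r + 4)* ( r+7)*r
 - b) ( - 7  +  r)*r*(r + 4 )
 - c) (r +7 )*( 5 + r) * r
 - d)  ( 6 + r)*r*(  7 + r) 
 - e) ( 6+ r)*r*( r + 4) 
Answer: a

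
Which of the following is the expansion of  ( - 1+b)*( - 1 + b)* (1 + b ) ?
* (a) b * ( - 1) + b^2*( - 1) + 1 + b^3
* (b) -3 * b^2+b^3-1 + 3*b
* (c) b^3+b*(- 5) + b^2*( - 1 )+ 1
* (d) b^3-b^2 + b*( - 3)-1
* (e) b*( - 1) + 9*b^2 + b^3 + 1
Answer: a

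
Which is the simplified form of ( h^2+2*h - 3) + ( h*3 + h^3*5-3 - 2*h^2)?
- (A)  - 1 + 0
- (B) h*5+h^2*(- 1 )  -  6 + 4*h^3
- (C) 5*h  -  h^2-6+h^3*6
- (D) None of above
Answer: D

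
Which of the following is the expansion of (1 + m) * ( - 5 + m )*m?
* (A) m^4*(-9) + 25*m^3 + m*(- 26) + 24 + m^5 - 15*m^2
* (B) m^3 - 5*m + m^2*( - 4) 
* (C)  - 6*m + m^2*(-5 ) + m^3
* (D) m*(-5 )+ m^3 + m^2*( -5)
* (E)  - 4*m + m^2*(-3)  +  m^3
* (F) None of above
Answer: B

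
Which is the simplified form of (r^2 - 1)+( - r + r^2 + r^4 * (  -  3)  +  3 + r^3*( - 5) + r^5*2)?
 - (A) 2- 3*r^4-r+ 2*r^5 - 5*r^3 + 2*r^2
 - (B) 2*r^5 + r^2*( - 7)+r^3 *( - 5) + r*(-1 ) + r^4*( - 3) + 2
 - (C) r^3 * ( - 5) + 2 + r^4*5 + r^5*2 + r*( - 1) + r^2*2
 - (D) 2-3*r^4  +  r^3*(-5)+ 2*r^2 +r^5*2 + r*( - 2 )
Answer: A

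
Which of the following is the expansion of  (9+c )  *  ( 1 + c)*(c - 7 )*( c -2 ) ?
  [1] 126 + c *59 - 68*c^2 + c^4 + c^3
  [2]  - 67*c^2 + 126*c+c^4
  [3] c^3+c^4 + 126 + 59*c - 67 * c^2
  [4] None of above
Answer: 3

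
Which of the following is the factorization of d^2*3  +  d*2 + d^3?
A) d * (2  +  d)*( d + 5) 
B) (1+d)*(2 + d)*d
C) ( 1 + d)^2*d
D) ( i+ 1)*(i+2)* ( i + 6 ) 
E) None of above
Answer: B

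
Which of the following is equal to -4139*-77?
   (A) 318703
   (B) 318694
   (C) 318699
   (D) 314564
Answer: A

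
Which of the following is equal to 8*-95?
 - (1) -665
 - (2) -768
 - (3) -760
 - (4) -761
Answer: 3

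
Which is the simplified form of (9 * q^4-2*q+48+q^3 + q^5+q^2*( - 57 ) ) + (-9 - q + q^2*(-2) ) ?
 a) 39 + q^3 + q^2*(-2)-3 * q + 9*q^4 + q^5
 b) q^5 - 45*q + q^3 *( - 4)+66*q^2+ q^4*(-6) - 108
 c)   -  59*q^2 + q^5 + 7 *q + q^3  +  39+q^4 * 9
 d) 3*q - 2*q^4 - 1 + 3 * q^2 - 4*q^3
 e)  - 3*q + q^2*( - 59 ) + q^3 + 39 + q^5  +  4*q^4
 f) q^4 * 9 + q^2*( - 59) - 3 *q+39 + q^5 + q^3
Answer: f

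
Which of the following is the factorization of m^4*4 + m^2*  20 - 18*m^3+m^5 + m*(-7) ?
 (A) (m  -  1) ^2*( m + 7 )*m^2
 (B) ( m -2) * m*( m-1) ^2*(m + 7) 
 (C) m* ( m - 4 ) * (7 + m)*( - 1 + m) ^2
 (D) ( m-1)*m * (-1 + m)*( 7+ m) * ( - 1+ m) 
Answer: D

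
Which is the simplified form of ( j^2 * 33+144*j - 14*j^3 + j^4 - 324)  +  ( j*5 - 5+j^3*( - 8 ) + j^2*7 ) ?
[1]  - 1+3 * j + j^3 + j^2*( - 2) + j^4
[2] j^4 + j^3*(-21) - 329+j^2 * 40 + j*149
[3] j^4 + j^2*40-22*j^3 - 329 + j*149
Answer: 3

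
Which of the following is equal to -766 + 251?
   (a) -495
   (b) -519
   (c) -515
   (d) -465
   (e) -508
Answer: c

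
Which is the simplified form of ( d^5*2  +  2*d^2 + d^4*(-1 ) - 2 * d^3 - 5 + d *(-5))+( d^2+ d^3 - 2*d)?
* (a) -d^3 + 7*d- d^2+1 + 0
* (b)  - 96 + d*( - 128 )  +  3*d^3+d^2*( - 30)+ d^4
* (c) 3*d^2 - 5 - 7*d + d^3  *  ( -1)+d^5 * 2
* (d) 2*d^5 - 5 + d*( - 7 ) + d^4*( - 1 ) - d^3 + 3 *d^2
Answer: d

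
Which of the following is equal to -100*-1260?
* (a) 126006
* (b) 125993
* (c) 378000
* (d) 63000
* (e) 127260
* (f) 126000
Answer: f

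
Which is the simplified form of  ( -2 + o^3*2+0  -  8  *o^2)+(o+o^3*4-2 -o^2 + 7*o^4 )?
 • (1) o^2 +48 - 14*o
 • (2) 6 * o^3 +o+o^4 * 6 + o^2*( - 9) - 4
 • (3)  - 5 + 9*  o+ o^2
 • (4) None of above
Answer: 4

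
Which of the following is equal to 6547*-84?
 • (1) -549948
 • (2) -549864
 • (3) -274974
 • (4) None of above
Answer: 1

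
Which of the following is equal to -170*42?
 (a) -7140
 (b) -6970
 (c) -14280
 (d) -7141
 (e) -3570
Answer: a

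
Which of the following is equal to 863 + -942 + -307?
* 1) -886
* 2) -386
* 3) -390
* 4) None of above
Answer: 2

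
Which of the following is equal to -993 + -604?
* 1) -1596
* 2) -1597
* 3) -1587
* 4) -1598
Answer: 2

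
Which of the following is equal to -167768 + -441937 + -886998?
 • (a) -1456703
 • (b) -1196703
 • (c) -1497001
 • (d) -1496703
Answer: d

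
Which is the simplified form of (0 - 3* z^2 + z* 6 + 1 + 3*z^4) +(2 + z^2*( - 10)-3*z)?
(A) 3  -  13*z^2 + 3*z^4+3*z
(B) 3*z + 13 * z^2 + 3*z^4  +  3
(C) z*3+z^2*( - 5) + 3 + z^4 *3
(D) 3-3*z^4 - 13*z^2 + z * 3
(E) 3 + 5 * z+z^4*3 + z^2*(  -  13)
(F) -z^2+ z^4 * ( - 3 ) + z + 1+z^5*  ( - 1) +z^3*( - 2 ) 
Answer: A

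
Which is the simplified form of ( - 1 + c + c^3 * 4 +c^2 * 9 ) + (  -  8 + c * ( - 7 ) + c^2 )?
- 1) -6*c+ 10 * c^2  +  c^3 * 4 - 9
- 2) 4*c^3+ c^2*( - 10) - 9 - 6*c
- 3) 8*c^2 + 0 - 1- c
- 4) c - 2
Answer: 1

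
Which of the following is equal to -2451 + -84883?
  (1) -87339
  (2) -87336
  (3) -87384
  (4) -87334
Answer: 4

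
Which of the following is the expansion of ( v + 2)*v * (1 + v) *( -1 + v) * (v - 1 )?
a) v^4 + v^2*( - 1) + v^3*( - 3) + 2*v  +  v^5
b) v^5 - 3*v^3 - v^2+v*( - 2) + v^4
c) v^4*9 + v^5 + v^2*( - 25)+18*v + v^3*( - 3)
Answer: a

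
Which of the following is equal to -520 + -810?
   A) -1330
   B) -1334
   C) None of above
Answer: A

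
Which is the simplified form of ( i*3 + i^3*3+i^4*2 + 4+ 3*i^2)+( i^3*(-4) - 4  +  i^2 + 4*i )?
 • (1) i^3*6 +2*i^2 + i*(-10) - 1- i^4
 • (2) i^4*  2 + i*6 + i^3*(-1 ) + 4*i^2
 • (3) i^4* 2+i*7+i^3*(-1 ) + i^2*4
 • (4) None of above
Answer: 3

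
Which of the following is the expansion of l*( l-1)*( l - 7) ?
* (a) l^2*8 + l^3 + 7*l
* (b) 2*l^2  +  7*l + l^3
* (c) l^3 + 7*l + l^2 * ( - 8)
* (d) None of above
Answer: c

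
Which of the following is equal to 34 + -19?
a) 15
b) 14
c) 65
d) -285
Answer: a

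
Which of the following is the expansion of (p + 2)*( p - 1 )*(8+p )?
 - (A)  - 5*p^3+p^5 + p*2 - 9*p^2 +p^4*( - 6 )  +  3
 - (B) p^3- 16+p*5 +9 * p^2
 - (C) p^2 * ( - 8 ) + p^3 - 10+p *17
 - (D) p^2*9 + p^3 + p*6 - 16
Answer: D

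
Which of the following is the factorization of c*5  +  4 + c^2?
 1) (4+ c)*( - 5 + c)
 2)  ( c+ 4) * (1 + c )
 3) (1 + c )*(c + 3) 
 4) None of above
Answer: 2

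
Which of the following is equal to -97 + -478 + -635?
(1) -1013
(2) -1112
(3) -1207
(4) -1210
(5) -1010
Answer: 4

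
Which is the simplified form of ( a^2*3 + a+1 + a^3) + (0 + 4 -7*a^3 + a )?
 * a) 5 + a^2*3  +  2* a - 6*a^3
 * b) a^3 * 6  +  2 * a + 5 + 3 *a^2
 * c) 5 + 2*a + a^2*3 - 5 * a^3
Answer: a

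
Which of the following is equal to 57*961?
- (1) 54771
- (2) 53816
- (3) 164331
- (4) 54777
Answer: 4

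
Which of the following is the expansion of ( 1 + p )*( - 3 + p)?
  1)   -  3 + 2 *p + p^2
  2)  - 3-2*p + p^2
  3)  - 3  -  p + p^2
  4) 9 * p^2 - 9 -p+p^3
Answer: 2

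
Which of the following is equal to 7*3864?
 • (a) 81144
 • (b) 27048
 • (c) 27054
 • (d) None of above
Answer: b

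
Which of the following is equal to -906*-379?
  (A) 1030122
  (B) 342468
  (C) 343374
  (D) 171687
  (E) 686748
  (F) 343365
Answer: C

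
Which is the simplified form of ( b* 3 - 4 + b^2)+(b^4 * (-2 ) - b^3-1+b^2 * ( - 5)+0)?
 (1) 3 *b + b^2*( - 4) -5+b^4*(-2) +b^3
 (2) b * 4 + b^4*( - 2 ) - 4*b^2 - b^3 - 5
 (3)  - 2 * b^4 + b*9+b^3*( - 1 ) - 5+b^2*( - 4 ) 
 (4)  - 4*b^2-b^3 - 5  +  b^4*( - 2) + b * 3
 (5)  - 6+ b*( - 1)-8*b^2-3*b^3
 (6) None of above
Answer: 4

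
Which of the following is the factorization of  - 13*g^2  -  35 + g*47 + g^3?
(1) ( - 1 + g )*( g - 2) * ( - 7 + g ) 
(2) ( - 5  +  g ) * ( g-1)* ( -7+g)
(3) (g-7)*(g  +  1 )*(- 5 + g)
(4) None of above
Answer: 2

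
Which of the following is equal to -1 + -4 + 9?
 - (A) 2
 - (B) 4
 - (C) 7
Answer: B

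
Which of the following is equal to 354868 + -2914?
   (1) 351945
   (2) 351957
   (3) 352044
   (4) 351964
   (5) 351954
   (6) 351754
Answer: 5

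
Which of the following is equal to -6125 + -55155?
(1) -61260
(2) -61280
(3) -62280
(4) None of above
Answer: 2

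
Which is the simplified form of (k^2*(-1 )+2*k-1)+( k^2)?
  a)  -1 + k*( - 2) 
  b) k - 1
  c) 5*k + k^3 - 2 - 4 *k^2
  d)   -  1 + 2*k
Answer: d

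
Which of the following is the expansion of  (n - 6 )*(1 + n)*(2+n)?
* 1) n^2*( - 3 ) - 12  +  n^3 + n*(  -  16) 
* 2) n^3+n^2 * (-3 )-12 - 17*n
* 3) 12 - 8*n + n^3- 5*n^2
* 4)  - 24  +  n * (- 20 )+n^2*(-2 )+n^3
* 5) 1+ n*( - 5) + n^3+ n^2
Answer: 1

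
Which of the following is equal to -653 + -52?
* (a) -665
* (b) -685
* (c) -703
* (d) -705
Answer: d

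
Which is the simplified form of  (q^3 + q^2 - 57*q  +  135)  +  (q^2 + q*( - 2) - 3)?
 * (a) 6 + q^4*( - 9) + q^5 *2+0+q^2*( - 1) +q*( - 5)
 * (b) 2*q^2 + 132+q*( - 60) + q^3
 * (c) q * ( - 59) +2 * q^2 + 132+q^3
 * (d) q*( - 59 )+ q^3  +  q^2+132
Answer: c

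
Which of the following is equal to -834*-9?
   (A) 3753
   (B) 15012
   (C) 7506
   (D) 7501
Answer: C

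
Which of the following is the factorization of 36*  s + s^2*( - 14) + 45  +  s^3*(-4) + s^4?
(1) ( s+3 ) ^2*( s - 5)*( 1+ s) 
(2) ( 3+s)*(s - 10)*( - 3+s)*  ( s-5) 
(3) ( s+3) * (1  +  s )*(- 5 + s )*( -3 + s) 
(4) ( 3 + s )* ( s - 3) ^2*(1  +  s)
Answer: 3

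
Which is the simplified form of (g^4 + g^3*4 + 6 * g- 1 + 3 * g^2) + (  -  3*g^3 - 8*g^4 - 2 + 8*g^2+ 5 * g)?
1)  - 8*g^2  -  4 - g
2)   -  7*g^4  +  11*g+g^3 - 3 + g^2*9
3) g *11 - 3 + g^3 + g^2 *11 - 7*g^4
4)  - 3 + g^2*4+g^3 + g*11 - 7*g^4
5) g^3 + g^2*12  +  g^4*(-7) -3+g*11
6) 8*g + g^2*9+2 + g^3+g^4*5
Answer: 3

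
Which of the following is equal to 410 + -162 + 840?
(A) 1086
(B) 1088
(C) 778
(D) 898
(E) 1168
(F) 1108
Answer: B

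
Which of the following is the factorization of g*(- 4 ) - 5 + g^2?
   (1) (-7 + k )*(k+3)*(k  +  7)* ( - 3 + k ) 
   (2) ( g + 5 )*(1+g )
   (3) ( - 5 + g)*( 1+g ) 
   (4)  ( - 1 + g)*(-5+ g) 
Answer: 3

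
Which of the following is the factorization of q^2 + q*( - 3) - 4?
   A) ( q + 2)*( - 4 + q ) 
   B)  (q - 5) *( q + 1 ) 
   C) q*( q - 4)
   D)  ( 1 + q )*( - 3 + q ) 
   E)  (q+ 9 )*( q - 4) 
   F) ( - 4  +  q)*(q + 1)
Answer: F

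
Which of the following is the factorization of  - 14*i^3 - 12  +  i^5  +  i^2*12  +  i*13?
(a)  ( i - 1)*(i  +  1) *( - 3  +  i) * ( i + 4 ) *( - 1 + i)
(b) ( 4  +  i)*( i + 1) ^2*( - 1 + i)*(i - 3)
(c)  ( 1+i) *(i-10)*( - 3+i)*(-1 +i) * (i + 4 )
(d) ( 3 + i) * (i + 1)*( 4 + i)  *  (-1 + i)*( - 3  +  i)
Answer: a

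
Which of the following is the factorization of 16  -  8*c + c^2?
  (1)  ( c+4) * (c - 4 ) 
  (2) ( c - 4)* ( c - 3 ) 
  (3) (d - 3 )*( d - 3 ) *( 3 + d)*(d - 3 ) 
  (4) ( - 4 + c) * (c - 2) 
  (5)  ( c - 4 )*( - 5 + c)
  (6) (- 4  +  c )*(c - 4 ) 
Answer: 6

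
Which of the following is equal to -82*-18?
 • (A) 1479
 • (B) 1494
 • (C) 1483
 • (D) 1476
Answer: D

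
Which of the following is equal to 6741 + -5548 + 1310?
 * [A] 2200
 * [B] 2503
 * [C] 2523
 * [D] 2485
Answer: B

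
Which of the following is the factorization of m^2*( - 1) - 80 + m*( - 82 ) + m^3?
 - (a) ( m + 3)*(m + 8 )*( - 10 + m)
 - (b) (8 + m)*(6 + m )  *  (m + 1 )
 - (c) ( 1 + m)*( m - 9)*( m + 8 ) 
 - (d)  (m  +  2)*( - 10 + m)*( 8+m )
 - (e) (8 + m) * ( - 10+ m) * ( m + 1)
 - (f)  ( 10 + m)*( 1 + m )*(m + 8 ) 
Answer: e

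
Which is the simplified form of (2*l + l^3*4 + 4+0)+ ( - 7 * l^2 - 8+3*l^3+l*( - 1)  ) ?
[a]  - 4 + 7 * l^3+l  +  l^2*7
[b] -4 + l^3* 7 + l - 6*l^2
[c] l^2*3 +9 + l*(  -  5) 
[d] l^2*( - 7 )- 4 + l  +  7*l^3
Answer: d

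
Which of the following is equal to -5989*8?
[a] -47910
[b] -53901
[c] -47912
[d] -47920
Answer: c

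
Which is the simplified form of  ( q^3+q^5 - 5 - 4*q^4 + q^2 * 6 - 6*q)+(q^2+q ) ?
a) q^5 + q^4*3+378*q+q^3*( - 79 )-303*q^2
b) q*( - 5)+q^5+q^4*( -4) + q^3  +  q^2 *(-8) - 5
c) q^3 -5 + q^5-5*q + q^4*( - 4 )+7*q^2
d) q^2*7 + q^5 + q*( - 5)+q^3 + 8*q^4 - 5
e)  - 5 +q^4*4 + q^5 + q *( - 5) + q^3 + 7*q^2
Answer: c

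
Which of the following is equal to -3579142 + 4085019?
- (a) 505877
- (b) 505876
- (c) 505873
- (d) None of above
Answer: a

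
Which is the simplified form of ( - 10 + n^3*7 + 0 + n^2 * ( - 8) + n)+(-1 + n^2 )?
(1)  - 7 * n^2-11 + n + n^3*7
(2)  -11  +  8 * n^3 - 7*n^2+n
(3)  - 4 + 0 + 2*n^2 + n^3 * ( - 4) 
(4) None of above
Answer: 1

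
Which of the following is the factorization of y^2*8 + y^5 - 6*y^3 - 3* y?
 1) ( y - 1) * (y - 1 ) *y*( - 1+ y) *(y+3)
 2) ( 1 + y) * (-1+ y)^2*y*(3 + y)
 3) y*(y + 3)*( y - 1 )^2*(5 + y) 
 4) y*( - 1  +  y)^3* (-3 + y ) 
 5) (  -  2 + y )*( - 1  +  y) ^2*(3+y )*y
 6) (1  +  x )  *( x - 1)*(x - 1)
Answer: 1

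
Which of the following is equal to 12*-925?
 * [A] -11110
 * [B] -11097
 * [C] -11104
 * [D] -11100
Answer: D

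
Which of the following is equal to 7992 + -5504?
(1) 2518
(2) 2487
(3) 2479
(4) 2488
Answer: 4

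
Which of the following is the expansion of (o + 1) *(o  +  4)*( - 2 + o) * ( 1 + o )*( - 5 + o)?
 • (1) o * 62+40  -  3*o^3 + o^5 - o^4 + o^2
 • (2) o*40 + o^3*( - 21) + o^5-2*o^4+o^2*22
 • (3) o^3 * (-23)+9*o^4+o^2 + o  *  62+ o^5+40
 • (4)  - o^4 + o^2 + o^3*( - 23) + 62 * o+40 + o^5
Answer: 4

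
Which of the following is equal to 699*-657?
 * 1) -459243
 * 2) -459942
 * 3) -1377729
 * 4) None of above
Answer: 1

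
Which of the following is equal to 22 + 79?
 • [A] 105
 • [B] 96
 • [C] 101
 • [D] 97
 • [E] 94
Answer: C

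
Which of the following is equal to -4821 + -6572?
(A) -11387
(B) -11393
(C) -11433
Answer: B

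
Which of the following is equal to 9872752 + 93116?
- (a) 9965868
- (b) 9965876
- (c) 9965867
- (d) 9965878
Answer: a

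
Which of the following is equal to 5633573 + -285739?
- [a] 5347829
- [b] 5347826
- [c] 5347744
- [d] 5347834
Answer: d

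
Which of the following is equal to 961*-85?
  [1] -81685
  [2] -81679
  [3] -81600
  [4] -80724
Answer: 1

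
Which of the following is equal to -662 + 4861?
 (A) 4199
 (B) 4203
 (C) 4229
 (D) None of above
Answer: A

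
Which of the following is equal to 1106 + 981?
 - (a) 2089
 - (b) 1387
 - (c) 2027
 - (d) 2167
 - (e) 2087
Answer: e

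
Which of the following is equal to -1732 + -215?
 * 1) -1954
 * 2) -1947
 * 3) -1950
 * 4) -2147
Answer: 2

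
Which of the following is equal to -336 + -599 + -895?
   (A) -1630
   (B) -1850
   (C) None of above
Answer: C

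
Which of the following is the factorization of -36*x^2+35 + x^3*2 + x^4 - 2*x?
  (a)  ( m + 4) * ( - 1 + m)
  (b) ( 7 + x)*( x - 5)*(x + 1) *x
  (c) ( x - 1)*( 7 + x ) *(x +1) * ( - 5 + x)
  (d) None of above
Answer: c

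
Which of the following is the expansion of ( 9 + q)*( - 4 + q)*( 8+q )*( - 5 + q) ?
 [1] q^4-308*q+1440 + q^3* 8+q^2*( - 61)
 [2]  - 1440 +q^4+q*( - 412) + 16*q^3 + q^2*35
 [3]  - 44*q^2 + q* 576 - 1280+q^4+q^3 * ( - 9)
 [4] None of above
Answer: 1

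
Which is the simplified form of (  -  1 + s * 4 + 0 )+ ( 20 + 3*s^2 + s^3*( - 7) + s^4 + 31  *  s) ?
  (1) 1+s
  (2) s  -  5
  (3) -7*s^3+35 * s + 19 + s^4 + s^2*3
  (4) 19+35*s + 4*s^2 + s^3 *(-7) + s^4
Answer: 3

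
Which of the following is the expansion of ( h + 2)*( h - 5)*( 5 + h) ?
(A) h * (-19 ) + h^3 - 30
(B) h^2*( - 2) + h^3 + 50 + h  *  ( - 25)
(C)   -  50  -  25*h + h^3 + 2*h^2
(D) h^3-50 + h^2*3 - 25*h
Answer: C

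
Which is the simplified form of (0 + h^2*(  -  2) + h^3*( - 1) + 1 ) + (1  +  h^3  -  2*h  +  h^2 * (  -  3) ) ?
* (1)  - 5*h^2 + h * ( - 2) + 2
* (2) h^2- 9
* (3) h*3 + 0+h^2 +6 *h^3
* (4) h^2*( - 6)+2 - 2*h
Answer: 1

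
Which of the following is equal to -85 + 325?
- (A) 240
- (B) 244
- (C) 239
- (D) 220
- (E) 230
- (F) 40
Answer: A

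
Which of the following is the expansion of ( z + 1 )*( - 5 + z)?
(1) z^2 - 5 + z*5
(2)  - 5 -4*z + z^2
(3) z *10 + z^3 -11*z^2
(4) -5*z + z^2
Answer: 2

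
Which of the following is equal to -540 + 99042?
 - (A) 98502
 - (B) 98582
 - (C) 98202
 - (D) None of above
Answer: A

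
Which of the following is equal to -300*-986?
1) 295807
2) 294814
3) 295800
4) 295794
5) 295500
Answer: 3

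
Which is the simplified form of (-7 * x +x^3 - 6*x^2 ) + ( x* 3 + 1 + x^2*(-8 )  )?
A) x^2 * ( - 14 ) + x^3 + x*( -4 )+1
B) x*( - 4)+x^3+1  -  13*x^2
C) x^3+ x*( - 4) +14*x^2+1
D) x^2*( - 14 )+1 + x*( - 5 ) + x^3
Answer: A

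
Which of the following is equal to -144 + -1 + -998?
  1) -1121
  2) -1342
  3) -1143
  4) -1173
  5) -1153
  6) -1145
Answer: 3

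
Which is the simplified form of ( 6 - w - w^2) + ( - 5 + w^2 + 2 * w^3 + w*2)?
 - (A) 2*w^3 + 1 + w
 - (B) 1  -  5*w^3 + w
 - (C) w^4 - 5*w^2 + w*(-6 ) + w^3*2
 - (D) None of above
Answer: A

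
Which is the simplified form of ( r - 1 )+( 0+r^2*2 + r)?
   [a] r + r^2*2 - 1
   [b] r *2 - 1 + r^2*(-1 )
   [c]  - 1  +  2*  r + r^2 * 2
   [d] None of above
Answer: c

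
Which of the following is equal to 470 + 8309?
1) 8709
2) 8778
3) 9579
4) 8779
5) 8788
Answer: 4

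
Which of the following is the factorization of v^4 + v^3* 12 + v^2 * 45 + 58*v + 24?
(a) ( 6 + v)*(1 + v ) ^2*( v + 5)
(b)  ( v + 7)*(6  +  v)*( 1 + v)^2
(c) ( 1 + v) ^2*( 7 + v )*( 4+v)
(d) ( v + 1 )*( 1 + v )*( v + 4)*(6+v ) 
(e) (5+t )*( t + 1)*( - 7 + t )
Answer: d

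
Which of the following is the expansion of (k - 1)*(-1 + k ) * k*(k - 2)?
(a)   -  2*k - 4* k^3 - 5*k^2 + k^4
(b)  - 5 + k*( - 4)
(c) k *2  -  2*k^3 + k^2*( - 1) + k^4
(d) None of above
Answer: d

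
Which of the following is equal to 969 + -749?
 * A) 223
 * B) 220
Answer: B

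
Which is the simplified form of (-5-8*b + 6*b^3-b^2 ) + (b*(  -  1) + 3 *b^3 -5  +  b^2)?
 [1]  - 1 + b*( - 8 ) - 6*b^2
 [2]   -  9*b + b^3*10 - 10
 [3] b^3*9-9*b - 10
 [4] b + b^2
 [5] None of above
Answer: 3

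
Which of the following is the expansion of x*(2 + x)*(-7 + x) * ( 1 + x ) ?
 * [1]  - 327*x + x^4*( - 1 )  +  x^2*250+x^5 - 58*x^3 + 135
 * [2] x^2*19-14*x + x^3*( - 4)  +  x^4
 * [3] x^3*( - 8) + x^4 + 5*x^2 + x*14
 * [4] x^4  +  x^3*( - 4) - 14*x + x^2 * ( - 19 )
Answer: 4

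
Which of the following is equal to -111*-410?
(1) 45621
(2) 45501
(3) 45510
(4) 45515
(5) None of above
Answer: 3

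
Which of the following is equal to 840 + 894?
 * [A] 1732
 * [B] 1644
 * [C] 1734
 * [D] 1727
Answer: C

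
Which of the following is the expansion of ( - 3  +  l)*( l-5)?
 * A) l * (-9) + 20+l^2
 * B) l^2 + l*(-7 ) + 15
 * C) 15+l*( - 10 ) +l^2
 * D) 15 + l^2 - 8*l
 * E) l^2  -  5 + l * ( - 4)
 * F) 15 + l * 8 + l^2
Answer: D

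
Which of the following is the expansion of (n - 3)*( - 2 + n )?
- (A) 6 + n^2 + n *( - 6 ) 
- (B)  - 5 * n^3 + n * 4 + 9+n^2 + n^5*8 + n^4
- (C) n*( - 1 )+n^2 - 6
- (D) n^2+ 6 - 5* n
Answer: D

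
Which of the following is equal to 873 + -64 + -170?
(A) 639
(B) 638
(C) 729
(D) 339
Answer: A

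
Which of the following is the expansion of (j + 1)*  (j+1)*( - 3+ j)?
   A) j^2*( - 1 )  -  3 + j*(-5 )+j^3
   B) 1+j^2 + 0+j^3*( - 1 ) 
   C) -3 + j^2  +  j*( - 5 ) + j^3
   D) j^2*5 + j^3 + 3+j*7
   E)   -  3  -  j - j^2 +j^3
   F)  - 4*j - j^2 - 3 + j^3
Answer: A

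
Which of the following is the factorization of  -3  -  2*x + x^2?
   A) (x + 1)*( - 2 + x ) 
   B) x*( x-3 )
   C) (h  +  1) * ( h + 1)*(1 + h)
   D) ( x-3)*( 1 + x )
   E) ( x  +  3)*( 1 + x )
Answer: D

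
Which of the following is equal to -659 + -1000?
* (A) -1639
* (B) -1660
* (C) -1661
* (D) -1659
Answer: D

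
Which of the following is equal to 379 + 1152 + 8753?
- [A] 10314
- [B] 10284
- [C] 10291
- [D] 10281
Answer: B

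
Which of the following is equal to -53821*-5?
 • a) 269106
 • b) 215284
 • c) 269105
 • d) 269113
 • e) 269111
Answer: c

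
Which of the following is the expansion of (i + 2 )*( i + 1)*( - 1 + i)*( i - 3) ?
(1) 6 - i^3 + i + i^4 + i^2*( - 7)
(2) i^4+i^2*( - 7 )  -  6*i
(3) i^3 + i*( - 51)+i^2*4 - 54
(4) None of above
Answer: 1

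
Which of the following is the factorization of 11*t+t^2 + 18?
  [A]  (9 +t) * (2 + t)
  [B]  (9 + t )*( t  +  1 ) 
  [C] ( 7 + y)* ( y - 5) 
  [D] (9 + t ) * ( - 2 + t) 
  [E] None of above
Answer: A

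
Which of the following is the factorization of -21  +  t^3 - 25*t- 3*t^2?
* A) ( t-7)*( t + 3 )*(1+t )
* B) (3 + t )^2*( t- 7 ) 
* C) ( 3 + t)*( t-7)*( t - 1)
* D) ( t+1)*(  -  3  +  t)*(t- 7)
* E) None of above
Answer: A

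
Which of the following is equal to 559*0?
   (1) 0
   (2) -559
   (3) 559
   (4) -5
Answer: 1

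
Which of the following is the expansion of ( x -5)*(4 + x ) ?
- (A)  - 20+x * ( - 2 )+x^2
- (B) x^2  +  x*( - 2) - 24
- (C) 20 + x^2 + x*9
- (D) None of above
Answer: D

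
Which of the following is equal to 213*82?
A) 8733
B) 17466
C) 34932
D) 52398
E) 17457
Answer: B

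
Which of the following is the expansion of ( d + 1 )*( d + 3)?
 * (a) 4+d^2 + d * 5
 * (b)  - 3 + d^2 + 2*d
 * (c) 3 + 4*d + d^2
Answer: c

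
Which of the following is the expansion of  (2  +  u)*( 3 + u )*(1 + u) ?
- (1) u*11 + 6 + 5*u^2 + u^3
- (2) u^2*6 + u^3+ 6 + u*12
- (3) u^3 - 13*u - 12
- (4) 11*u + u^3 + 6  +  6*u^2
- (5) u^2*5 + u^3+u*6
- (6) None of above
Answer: 4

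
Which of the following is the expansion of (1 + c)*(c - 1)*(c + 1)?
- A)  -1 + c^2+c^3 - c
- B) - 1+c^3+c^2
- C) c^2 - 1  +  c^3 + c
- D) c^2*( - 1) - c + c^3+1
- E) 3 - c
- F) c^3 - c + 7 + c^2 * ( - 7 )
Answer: A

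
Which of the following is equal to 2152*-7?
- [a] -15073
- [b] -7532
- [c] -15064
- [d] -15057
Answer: c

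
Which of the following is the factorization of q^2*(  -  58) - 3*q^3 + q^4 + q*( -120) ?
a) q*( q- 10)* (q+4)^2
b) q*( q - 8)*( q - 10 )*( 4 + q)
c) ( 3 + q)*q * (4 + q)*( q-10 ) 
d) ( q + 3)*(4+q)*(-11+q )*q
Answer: c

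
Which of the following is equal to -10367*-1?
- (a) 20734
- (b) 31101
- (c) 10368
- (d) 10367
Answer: d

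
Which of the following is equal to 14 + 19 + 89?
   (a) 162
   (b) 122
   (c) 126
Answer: b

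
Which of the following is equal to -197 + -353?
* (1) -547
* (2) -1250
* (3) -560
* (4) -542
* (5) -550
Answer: 5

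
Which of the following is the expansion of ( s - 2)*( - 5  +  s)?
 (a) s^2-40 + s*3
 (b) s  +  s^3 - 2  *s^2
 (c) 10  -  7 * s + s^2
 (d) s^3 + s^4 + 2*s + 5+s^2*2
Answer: c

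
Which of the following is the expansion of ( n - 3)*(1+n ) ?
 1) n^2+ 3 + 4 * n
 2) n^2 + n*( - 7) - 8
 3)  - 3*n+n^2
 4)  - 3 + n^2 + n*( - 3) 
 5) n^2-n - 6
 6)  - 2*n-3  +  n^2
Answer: 6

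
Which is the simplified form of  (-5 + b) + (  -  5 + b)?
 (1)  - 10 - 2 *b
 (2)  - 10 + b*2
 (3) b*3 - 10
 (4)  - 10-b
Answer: 2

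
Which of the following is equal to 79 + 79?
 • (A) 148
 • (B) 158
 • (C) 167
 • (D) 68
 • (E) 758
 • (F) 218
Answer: B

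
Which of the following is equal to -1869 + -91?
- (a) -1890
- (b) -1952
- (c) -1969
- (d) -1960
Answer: d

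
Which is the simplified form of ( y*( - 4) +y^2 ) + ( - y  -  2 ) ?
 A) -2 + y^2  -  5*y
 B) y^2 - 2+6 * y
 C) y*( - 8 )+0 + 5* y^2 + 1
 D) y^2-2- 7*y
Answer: A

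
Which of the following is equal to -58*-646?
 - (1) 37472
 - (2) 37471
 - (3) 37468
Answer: 3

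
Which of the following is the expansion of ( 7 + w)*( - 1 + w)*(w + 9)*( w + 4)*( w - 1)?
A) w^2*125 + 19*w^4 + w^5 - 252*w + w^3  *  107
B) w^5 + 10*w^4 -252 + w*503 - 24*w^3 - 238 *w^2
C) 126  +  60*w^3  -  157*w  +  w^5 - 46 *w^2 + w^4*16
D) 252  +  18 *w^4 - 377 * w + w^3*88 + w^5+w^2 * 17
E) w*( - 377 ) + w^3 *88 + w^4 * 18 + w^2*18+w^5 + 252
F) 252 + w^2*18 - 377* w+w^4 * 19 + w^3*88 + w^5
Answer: E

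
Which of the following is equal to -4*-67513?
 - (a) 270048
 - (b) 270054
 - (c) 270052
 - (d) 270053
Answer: c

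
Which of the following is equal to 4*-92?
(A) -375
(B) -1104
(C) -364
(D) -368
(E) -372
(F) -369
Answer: D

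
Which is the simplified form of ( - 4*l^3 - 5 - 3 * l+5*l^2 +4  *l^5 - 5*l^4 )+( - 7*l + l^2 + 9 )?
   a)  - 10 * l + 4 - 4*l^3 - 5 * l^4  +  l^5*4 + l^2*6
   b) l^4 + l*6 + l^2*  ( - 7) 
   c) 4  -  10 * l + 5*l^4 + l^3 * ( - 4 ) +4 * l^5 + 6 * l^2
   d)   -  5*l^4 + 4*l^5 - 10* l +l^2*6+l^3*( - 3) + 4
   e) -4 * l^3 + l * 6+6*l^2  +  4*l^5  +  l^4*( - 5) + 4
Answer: a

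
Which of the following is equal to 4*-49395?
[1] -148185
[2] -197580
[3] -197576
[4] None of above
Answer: 2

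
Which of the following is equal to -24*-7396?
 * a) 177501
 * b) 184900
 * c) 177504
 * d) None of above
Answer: c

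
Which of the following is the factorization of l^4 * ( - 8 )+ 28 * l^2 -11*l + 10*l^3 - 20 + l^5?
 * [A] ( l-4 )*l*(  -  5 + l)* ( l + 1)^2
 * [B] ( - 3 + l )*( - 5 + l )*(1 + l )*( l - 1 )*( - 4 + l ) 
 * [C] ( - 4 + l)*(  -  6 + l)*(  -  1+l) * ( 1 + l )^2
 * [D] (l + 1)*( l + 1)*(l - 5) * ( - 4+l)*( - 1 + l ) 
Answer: D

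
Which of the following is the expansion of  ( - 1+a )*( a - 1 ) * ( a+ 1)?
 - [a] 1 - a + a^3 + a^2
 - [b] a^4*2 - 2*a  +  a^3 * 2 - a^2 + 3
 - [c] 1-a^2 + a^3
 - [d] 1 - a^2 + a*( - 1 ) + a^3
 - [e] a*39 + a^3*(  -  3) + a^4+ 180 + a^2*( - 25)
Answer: d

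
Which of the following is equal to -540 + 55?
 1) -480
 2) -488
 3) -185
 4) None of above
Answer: 4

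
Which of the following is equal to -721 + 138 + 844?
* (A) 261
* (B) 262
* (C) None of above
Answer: A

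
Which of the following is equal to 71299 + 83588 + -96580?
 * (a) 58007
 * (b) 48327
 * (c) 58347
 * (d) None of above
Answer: d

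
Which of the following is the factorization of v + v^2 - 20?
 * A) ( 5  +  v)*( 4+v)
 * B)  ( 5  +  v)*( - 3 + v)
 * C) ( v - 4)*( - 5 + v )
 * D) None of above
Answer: D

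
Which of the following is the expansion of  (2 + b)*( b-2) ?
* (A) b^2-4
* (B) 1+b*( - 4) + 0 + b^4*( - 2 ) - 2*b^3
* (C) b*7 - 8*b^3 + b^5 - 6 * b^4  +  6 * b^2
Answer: A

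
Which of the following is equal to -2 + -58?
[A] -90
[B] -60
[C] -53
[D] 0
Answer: B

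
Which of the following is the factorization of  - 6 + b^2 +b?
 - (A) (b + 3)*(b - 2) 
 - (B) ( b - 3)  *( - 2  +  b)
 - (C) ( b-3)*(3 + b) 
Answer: A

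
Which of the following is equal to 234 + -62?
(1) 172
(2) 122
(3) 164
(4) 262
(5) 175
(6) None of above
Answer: 1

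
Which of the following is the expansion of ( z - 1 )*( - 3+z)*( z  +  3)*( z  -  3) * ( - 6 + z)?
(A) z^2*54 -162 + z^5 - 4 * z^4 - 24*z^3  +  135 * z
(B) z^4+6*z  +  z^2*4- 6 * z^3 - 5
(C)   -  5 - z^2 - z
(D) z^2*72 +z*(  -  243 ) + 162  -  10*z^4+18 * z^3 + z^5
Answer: D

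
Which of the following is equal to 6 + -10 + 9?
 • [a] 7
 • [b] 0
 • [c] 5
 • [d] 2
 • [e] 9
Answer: c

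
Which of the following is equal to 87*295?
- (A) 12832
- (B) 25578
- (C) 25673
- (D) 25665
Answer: D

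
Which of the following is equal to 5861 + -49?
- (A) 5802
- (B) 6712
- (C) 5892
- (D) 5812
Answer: D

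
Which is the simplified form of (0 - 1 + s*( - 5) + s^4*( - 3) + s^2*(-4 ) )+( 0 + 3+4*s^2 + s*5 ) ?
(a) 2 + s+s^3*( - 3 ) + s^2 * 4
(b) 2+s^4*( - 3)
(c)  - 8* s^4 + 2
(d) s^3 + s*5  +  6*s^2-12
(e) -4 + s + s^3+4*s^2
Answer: b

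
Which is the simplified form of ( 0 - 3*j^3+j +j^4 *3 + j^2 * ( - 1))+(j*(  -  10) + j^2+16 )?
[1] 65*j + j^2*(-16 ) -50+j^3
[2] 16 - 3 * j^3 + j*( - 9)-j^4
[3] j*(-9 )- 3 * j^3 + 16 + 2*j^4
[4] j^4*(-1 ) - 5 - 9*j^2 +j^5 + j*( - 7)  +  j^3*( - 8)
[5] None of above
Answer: 5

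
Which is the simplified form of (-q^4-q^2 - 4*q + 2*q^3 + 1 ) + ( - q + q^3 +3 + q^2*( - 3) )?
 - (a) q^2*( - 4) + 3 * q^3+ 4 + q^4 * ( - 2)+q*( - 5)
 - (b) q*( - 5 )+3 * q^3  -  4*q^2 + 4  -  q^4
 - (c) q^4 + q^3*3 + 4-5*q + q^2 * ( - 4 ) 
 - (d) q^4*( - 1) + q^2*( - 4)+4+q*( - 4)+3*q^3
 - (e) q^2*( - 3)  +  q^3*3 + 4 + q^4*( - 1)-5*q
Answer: b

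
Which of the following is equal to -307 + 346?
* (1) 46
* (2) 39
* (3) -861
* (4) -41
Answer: 2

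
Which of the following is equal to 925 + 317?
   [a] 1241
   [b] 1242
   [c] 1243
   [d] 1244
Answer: b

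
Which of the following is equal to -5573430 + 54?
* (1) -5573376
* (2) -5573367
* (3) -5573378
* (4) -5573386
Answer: 1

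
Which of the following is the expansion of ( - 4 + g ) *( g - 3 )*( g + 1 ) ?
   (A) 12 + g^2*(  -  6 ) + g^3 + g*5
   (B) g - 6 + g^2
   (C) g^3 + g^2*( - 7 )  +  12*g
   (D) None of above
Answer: A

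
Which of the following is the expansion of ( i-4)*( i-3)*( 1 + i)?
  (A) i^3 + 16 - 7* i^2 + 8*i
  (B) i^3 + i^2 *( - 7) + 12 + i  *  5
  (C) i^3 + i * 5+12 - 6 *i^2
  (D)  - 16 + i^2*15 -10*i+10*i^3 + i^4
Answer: C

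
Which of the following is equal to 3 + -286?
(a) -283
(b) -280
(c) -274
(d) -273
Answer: a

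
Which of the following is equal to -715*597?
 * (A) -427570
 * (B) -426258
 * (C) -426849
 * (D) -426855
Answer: D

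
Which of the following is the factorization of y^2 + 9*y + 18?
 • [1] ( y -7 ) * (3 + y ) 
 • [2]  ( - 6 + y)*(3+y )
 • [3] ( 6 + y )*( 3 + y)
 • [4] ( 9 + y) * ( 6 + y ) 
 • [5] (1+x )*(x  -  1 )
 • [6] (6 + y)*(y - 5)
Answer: 3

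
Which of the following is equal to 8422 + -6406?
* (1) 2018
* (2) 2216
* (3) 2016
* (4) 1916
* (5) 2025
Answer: 3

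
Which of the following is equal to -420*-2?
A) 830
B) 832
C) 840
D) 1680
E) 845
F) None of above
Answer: C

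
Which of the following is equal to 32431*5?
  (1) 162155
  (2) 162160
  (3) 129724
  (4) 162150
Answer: 1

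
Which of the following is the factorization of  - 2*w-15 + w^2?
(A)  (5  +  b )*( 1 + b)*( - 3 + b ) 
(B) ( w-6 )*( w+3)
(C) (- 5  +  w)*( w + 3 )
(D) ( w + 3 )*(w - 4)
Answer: C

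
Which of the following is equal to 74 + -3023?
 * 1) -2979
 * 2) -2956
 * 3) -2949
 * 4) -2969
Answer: 3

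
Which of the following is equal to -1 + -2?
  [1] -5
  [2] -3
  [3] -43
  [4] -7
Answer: 2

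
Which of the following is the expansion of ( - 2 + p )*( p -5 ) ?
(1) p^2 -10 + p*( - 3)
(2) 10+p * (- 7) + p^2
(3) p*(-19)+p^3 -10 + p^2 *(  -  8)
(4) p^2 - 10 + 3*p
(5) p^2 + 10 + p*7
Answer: 2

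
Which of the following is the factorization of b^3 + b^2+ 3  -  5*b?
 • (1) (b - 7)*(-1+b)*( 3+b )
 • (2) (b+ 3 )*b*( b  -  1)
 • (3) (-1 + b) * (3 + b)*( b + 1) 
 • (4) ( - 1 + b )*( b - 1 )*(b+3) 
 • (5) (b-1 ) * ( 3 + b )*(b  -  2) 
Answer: 4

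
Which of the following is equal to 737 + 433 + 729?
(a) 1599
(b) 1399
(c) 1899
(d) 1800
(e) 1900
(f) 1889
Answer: c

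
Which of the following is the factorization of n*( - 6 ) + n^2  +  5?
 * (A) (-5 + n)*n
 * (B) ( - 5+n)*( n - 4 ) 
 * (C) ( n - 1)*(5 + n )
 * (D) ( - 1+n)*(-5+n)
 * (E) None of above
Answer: D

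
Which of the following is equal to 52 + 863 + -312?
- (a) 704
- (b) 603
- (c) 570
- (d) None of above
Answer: b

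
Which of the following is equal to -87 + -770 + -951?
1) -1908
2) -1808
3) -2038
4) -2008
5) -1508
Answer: 2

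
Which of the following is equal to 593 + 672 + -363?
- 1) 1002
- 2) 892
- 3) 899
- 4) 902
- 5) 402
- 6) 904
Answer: 4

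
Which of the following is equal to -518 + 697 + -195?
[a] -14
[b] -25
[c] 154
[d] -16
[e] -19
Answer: d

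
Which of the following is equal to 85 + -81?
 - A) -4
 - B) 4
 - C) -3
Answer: B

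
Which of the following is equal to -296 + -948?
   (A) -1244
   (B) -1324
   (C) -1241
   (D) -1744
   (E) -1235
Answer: A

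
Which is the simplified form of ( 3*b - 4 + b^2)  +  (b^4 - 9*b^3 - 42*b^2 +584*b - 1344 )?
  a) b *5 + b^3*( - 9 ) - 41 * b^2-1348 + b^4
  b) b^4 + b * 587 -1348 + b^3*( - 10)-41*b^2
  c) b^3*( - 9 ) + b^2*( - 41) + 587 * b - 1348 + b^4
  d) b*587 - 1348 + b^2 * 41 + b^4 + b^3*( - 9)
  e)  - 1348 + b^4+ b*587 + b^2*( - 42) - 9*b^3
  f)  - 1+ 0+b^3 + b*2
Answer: c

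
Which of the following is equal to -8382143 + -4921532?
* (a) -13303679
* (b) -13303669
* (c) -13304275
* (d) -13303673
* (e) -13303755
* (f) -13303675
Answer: f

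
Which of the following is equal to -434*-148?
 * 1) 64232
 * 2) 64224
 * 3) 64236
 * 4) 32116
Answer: 1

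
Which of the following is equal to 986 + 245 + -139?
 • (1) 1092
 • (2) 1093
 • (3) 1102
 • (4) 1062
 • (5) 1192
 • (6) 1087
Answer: 1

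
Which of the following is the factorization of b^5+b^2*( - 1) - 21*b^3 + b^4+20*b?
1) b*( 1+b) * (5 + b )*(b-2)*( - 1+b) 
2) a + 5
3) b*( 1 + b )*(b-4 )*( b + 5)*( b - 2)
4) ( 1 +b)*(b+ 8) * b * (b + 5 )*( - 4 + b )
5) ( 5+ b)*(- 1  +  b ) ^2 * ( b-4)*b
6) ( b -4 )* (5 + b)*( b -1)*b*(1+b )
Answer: 6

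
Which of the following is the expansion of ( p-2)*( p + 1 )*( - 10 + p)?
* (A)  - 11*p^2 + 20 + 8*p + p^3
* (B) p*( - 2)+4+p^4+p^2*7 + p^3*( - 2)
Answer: A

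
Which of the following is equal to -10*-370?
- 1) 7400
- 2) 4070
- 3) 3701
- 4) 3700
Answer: 4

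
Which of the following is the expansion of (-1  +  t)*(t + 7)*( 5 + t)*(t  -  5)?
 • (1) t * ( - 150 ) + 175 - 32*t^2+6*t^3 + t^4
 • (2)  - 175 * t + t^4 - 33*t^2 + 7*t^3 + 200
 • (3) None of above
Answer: 1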